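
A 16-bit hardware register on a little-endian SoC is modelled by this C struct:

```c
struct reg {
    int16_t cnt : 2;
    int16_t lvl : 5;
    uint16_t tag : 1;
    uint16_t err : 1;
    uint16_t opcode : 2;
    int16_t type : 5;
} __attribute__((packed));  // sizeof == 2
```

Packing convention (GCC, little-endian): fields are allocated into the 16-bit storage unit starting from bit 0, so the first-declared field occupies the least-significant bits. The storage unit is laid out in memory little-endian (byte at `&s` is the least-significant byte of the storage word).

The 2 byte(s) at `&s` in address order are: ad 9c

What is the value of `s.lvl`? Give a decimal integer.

[0]=0xad [1]=0x9c (little-endian) → word 0x9cad
cnt:2 @ bit 0 → (0x9cad>>0)&0x3 = 0x1
lvl:5 @ bit 2 → (0x9cad>>2)&0x1f = 0xb  ←
tag:1 @ bit 7 → (0x9cad>>7)&0x1 = 0x1
err:1 @ bit 8 → (0x9cad>>8)&0x1 = 0x0
opcode:2 @ bit 9 → (0x9cad>>9)&0x3 = 0x2
type:5 @ bit 11 → (0x9cad>>11)&0x1f = 0x13
lvl signed 5b, MSB=0: value = 11

11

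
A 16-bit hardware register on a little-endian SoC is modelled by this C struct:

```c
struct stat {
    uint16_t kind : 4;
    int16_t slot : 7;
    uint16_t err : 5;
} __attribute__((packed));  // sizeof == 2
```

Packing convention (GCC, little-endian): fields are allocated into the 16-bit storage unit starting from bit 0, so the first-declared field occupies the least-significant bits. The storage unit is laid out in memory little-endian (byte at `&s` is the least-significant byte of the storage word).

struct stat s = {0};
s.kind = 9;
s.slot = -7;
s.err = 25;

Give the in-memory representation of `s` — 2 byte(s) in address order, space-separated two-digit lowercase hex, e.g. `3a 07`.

99 cf

kind (4b) val=9 bits=0x9 at bit 0: 0x0009
slot (7b) val=-7 bits=0x79 at bit 4: 0x0799
err (5b) val=25 bits=0x19 at bit 11: 0xcf99
word = 0xcf99 → little-endian bytes:
  [0]=0x99  [1]=0xcf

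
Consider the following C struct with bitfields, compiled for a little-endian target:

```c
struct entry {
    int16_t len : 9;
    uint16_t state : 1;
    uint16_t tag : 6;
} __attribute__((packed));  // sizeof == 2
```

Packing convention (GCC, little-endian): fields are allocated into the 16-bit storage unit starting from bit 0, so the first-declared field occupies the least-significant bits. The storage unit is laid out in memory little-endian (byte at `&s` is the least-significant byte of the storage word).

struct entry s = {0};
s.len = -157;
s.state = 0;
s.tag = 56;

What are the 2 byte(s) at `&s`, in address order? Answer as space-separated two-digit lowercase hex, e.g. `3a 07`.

len:9 = -157 → 0x163 << 0 → word 0x0163
state:1 = 0 → 0x0 << 9 → word 0x0163
tag:6 = 56 → 0x38 << 10 → word 0xe163
word = 0xe163 → little-endian bytes:
  [0]=0x63  [1]=0xe1

63 e1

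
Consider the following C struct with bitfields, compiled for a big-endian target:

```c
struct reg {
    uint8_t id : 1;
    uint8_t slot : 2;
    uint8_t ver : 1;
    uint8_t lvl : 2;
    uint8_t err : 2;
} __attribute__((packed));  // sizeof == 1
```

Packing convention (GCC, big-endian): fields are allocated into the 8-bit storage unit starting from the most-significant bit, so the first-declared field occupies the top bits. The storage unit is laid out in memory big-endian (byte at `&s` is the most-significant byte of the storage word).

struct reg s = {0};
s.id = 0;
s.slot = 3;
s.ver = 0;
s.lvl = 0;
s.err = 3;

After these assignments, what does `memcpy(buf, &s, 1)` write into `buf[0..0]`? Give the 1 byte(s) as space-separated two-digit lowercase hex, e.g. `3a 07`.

63

id:1 = 0 → 0x0 << 7 → word 0x00
slot:2 = 3 → 0x3 << 5 → word 0x60
ver:1 = 0 → 0x0 << 4 → word 0x60
lvl:2 = 0 → 0x0 << 2 → word 0x60
err:2 = 3 → 0x3 << 0 → word 0x63
word = 0x63 → big-endian bytes:
  [0]=0x63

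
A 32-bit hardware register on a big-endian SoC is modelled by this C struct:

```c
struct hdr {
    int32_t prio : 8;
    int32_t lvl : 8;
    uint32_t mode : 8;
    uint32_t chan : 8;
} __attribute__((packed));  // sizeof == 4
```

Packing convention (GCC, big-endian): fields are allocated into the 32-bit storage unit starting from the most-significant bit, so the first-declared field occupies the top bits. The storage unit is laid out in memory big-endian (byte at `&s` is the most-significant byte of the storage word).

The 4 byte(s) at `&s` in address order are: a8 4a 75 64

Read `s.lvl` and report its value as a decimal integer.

[0]=0xa8 [1]=0x4a [2]=0x75 [3]=0x64 (big-endian) → word 0xa84a7564
prio [24+:8] = (word>>24) & 0xff = 168
lvl [16+:8] = (word>>16) & 0xff = 74  ←
mode [8+:8] = (word>>8) & 0xff = 117
chan [0+:8] = (word>>0) & 0xff = 100
lvl signed 8b, MSB=0: value = 74

74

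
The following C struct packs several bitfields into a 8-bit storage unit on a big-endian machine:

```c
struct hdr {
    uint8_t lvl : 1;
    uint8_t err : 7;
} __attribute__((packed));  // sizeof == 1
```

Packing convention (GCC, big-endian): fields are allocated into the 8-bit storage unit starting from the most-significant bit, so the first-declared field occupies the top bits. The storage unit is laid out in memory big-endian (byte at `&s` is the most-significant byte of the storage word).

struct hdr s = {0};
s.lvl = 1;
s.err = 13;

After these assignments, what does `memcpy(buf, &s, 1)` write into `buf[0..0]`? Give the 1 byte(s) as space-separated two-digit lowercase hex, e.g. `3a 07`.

[7+:1] lvl=1 & 0x1 = 0x1; word=0x80
[0+:7] err=13 & 0x7f = 0xd; word=0x8d
word = 0x8d → big-endian bytes:
  [0]=0x8d

8d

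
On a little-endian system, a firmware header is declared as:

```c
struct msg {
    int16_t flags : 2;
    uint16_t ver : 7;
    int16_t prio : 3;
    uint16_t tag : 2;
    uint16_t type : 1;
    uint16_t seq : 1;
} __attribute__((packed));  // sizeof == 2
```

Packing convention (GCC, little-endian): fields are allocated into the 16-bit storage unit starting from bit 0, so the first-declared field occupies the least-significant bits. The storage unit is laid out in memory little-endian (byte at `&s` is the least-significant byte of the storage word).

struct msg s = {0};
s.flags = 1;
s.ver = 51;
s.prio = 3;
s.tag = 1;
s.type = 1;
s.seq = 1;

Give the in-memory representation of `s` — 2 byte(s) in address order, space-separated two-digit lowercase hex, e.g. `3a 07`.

cd d6

flags:2 = 1 → 0x1 << 0 → word 0x0001
ver:7 = 51 → 0x33 << 2 → word 0x00cd
prio:3 = 3 → 0x3 << 9 → word 0x06cd
tag:2 = 1 → 0x1 << 12 → word 0x16cd
type:1 = 1 → 0x1 << 14 → word 0x56cd
seq:1 = 1 → 0x1 << 15 → word 0xd6cd
word = 0xd6cd → little-endian bytes:
  [0]=0xcd  [1]=0xd6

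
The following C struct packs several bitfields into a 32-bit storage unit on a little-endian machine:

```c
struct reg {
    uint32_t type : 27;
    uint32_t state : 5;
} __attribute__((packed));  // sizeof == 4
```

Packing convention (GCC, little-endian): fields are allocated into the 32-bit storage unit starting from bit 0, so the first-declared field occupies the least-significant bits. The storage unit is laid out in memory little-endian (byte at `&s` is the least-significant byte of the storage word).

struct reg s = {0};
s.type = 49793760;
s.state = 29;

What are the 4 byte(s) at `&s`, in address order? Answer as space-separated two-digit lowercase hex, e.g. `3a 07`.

type (27b) val=49793760 bits=0x2f7cae0 at bit 0: 0x02f7cae0
state (5b) val=29 bits=0x1d at bit 27: 0xeaf7cae0
word = 0xeaf7cae0 → little-endian bytes:
  [0]=0xe0  [1]=0xca  [2]=0xf7  [3]=0xea

e0 ca f7 ea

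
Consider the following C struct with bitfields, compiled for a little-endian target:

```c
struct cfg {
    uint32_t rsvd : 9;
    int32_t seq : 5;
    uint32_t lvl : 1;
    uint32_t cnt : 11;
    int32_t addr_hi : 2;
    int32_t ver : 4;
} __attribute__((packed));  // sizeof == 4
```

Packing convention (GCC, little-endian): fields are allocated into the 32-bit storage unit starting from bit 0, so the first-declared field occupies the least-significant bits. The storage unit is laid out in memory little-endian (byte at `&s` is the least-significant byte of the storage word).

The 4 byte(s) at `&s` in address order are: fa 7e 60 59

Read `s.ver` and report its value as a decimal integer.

[0]=0xfa [1]=0x7e [2]=0x60 [3]=0x59 (little-endian) → word 0x59607efa
rsvd [0+:9] = (word>>0) & 0x1ff = 250
seq [9+:5] = (word>>9) & 0x1f = 31
lvl [14+:1] = (word>>14) & 0x1 = 1
cnt [15+:11] = (word>>15) & 0x7ff = 704
addr_hi [26+:2] = (word>>26) & 0x3 = 2
ver [28+:4] = (word>>28) & 0xf = 5  ←
ver signed 4b, MSB=0: value = 5

5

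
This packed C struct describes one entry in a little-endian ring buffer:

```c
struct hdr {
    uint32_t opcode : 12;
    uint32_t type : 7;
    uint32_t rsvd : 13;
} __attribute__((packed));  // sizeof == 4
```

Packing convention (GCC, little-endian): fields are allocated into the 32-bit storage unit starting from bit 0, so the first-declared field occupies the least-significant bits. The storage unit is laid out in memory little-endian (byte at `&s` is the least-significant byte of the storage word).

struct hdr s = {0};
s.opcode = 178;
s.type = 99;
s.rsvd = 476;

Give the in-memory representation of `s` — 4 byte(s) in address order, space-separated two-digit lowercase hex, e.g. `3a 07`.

b2 30 e6 0e

opcode:12 = 178 → 0xb2 << 0 → word 0x000000b2
type:7 = 99 → 0x63 << 12 → word 0x000630b2
rsvd:13 = 476 → 0x1dc << 19 → word 0x0ee630b2
word = 0x0ee630b2 → little-endian bytes:
  [0]=0xb2  [1]=0x30  [2]=0xe6  [3]=0x0e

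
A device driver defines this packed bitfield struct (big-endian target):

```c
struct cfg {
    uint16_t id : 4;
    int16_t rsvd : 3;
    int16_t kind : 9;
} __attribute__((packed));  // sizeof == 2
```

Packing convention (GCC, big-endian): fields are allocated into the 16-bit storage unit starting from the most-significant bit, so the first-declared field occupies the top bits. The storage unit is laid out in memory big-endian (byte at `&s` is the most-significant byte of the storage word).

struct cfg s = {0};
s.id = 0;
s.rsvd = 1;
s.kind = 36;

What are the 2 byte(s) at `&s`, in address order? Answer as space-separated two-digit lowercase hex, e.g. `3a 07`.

02 24

id:4 = 0 → 0x0 << 12 → word 0x0000
rsvd:3 = 1 → 0x1 << 9 → word 0x0200
kind:9 = 36 → 0x24 << 0 → word 0x0224
word = 0x0224 → big-endian bytes:
  [0]=0x02  [1]=0x24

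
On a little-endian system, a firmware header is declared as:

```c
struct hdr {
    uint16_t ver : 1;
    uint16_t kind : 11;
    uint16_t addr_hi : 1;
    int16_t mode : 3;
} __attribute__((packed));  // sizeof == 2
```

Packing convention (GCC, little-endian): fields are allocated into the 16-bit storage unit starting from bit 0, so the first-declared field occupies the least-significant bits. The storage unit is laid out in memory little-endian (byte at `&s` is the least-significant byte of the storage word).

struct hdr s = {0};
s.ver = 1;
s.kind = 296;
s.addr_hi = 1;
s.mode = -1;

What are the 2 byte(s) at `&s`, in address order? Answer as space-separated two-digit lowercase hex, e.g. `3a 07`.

ver (1b) val=1 bits=0x1 at bit 0: 0x0001
kind (11b) val=296 bits=0x128 at bit 1: 0x0251
addr_hi (1b) val=1 bits=0x1 at bit 12: 0x1251
mode (3b) val=-1 bits=0x7 at bit 13: 0xf251
word = 0xf251 → little-endian bytes:
  [0]=0x51  [1]=0xf2

51 f2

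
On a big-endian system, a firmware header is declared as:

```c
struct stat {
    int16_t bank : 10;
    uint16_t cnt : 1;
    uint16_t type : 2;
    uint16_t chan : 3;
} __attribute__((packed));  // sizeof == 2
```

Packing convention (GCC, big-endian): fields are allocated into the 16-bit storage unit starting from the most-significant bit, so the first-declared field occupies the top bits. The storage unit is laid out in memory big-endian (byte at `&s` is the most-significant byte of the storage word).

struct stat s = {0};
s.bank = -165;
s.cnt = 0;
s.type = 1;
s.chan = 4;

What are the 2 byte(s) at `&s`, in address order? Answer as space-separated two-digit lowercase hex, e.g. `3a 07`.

bank:10 = -165 → 0x35b << 6 → word 0xd6c0
cnt:1 = 0 → 0x0 << 5 → word 0xd6c0
type:2 = 1 → 0x1 << 3 → word 0xd6c8
chan:3 = 4 → 0x4 << 0 → word 0xd6cc
word = 0xd6cc → big-endian bytes:
  [0]=0xd6  [1]=0xcc

d6 cc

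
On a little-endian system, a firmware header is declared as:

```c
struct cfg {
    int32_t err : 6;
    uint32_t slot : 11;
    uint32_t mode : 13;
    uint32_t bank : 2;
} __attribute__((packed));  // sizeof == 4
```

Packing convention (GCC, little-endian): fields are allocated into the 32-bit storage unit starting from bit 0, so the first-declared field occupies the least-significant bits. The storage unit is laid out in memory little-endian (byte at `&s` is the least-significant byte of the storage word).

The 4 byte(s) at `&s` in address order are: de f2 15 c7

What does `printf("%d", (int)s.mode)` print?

[0]=0xde [1]=0xf2 [2]=0x15 [3]=0xc7 (little-endian) → word 0xc715f2de
err:6 @ bit 0 → (0xc715f2de>>0)&0x3f = 0x1e
slot:11 @ bit 6 → (0xc715f2de>>6)&0x7ff = 0x7cb
mode:13 @ bit 17 → (0xc715f2de>>17)&0x1fff = 0x38a  ←
bank:2 @ bit 30 → (0xc715f2de>>30)&0x3 = 0x3

906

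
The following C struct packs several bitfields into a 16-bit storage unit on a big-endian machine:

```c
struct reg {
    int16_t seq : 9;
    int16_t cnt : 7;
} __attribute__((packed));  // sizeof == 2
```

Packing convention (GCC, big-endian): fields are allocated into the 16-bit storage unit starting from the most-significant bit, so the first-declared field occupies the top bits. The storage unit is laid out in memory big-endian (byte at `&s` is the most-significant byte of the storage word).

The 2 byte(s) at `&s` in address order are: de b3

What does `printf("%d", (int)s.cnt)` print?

51

[0]=0xde [1]=0xb3 (big-endian) → word 0xdeb3
seq:9 @ bit 7 → (0xdeb3>>7)&0x1ff = 0x1bd
cnt:7 @ bit 0 → (0xdeb3>>0)&0x7f = 0x33  ←
cnt signed 7b, MSB=0: value = 51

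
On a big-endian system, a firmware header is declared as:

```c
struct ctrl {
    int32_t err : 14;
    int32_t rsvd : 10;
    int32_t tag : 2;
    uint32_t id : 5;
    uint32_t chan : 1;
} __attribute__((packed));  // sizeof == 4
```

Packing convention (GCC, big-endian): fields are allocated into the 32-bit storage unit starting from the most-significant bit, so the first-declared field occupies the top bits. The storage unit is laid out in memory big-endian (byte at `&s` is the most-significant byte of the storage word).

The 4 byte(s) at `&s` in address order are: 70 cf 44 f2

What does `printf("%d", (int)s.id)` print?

25

[0]=0x70 [1]=0xcf [2]=0x44 [3]=0xf2 (big-endian) → word 0x70cf44f2
err [18+:14] = (word>>18) & 0x3fff = 7219
rsvd [8+:10] = (word>>8) & 0x3ff = 836
tag [6+:2] = (word>>6) & 0x3 = 3
id [1+:5] = (word>>1) & 0x1f = 25  ←
chan [0+:1] = (word>>0) & 0x1 = 0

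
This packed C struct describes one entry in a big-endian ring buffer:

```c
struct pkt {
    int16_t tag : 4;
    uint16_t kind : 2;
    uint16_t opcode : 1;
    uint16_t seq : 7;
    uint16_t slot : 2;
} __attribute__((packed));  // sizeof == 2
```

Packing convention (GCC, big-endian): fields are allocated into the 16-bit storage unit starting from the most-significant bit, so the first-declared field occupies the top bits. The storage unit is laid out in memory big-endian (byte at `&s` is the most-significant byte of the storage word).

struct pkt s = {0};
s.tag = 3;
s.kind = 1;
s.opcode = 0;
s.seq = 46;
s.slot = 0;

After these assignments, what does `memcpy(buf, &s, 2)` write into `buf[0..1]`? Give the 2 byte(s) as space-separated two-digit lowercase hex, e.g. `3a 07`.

tag (4b) val=3 bits=0x3 at bit 12: 0x3000
kind (2b) val=1 bits=0x1 at bit 10: 0x3400
opcode (1b) val=0 bits=0x0 at bit 9: 0x3400
seq (7b) val=46 bits=0x2e at bit 2: 0x34b8
slot (2b) val=0 bits=0x0 at bit 0: 0x34b8
word = 0x34b8 → big-endian bytes:
  [0]=0x34  [1]=0xb8

34 b8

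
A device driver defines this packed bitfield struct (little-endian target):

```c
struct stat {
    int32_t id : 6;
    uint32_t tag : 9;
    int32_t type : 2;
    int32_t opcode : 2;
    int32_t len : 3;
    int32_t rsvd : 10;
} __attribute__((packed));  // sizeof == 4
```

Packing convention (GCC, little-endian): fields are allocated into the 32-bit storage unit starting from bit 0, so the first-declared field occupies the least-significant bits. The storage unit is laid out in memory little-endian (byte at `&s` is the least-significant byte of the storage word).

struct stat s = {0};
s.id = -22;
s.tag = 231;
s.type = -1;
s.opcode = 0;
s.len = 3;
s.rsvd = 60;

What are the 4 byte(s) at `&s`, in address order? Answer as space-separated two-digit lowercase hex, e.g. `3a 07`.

id (6b) val=-22 bits=0x2a at bit 0: 0x0000002a
tag (9b) val=231 bits=0xe7 at bit 6: 0x000039ea
type (2b) val=-1 bits=0x3 at bit 15: 0x0001b9ea
opcode (2b) val=0 bits=0x0 at bit 17: 0x0001b9ea
len (3b) val=3 bits=0x3 at bit 19: 0x0019b9ea
rsvd (10b) val=60 bits=0x3c at bit 22: 0x0f19b9ea
word = 0x0f19b9ea → little-endian bytes:
  [0]=0xea  [1]=0xb9  [2]=0x19  [3]=0x0f

ea b9 19 0f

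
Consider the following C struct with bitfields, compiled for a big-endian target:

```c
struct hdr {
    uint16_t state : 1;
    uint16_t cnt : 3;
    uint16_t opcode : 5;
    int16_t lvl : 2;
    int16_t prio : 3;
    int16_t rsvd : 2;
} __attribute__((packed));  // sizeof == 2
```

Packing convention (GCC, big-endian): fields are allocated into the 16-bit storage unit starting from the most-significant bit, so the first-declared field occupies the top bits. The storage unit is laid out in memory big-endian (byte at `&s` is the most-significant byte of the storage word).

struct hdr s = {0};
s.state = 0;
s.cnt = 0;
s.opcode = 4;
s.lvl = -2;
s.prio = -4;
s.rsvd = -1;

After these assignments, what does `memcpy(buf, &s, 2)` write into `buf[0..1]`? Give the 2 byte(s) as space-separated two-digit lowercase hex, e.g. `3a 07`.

state:1 = 0 → 0x0 << 15 → word 0x0000
cnt:3 = 0 → 0x0 << 12 → word 0x0000
opcode:5 = 4 → 0x4 << 7 → word 0x0200
lvl:2 = -2 → 0x2 << 5 → word 0x0240
prio:3 = -4 → 0x4 << 2 → word 0x0250
rsvd:2 = -1 → 0x3 << 0 → word 0x0253
word = 0x0253 → big-endian bytes:
  [0]=0x02  [1]=0x53

02 53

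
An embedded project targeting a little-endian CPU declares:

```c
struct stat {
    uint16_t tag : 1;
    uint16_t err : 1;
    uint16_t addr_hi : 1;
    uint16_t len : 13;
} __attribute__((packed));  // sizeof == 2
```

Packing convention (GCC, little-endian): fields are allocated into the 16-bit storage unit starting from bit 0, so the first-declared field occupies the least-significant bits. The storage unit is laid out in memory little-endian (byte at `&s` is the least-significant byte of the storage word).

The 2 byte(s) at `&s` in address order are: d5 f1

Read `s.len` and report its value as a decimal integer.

7738

[0]=0xd5 [1]=0xf1 (little-endian) → word 0xf1d5
tag:1 @ bit 0 → (0xf1d5>>0)&0x1 = 0x1
err:1 @ bit 1 → (0xf1d5>>1)&0x1 = 0x0
addr_hi:1 @ bit 2 → (0xf1d5>>2)&0x1 = 0x1
len:13 @ bit 3 → (0xf1d5>>3)&0x1fff = 0x1e3a  ←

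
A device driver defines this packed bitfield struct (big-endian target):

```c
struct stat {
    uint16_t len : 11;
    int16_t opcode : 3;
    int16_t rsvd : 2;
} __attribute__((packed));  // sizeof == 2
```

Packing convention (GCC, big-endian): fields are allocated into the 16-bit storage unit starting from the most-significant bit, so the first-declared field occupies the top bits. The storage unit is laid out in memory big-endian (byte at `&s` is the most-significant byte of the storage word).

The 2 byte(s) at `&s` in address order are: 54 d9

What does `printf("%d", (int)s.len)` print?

[0]=0x54 [1]=0xd9 (big-endian) → word 0x54d9
len:11 @ bit 5 → (0x54d9>>5)&0x7ff = 0x2a6  ←
opcode:3 @ bit 2 → (0x54d9>>2)&0x7 = 0x6
rsvd:2 @ bit 0 → (0x54d9>>0)&0x3 = 0x1

678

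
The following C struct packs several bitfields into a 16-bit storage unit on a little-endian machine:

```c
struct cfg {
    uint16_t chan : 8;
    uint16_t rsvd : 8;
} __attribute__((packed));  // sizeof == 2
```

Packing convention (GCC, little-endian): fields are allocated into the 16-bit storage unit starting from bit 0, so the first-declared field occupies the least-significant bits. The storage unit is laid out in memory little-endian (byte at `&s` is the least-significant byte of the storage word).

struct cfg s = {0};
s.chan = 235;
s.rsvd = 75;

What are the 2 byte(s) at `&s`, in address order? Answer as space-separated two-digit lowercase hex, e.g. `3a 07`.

chan (8b) val=235 bits=0xeb at bit 0: 0x00eb
rsvd (8b) val=75 bits=0x4b at bit 8: 0x4beb
word = 0x4beb → little-endian bytes:
  [0]=0xeb  [1]=0x4b

eb 4b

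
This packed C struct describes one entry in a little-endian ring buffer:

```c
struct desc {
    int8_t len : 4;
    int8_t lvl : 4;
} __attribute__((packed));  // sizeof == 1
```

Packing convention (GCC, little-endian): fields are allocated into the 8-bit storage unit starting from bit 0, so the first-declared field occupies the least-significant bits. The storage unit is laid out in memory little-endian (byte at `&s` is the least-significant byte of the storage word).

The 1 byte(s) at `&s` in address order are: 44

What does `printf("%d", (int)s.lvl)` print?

[0]=0x44 (little-endian) → word 0x44
len:4 @ bit 0 → (0x44>>0)&0xf = 0x4
lvl:4 @ bit 4 → (0x44>>4)&0xf = 0x4  ←
lvl signed 4b, MSB=0: value = 4

4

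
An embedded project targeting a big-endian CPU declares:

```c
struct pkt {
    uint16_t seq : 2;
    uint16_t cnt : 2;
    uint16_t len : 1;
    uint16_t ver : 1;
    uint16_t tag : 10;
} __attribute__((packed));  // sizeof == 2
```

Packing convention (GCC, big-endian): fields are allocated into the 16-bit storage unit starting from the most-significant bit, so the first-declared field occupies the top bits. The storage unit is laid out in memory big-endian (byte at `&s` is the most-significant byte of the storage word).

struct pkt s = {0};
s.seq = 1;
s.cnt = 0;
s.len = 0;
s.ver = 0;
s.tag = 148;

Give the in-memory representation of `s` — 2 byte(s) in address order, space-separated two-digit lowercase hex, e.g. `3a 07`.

40 94

seq:2 = 1 → 0x1 << 14 → word 0x4000
cnt:2 = 0 → 0x0 << 12 → word 0x4000
len:1 = 0 → 0x0 << 11 → word 0x4000
ver:1 = 0 → 0x0 << 10 → word 0x4000
tag:10 = 148 → 0x94 << 0 → word 0x4094
word = 0x4094 → big-endian bytes:
  [0]=0x40  [1]=0x94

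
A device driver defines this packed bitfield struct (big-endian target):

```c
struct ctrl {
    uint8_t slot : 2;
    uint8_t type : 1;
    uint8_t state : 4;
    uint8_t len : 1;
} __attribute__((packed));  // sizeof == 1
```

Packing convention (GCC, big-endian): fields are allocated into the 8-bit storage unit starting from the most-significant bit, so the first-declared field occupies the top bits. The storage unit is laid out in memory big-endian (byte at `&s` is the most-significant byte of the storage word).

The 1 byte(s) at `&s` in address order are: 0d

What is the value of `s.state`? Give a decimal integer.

6

[0]=0x0d (big-endian) → word 0x0d
slot [6+:2] = (word>>6) & 0x3 = 0
type [5+:1] = (word>>5) & 0x1 = 0
state [1+:4] = (word>>1) & 0xf = 6  ←
len [0+:1] = (word>>0) & 0x1 = 1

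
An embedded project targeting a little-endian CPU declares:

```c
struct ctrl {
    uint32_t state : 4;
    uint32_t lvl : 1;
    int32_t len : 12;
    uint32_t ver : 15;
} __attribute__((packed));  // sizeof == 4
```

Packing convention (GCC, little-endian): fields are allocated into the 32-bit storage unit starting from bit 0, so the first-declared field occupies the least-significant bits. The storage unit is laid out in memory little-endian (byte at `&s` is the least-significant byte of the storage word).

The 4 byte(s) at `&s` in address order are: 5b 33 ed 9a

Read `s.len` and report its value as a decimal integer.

[0]=0x5b [1]=0x33 [2]=0xed [3]=0x9a (little-endian) → word 0x9aed335b
state:4 @ bit 0 → (0x9aed335b>>0)&0xf = 0xb
lvl:1 @ bit 4 → (0x9aed335b>>4)&0x1 = 0x1
len:12 @ bit 5 → (0x9aed335b>>5)&0xfff = 0x99a  ←
ver:15 @ bit 17 → (0x9aed335b>>17)&0x7fff = 0x4d76
len signed 12b, MSB=1: 2458 - 4096 = -1638

-1638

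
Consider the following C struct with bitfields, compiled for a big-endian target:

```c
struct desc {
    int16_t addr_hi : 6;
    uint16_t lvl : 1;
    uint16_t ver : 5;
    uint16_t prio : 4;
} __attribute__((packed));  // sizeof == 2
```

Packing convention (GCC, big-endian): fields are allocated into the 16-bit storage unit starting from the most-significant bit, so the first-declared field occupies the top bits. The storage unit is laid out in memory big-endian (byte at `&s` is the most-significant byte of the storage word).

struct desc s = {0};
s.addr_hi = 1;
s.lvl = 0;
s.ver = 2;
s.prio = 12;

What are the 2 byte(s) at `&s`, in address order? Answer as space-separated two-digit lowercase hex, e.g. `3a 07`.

04 2c

addr_hi (6b) val=1 bits=0x1 at bit 10: 0x0400
lvl (1b) val=0 bits=0x0 at bit 9: 0x0400
ver (5b) val=2 bits=0x2 at bit 4: 0x0420
prio (4b) val=12 bits=0xc at bit 0: 0x042c
word = 0x042c → big-endian bytes:
  [0]=0x04  [1]=0x2c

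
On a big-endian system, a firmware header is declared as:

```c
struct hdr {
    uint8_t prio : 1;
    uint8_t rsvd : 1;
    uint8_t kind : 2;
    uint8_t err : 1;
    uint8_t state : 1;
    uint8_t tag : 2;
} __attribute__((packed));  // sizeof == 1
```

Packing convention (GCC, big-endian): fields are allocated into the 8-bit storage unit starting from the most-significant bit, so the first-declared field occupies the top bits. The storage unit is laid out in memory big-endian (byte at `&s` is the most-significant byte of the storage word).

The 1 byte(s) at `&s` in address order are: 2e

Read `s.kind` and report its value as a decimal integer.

2

[0]=0x2e (big-endian) → word 0x2e
prio [7+:1] = (word>>7) & 0x1 = 0
rsvd [6+:1] = (word>>6) & 0x1 = 0
kind [4+:2] = (word>>4) & 0x3 = 2  ←
err [3+:1] = (word>>3) & 0x1 = 1
state [2+:1] = (word>>2) & 0x1 = 1
tag [0+:2] = (word>>0) & 0x3 = 2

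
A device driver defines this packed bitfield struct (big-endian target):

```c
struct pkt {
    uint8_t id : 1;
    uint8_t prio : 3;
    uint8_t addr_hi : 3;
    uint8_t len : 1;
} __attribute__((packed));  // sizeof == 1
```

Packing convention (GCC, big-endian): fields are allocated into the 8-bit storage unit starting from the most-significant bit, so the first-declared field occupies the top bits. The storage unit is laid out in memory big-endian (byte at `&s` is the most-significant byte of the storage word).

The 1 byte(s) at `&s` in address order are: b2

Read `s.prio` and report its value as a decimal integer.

3

[0]=0xb2 (big-endian) → word 0xb2
id [7+:1] = (word>>7) & 0x1 = 1
prio [4+:3] = (word>>4) & 0x7 = 3  ←
addr_hi [1+:3] = (word>>1) & 0x7 = 1
len [0+:1] = (word>>0) & 0x1 = 0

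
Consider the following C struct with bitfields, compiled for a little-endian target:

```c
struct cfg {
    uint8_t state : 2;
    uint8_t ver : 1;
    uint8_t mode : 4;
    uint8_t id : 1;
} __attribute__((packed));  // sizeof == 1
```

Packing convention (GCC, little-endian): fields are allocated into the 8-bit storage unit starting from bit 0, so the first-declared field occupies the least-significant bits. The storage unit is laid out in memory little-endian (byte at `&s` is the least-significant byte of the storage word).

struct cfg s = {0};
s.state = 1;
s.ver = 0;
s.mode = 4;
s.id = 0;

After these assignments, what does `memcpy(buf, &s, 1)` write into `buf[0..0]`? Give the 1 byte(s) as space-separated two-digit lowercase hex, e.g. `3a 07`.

state:2 = 1 → 0x1 << 0 → word 0x01
ver:1 = 0 → 0x0 << 2 → word 0x01
mode:4 = 4 → 0x4 << 3 → word 0x21
id:1 = 0 → 0x0 << 7 → word 0x21
word = 0x21 → little-endian bytes:
  [0]=0x21

21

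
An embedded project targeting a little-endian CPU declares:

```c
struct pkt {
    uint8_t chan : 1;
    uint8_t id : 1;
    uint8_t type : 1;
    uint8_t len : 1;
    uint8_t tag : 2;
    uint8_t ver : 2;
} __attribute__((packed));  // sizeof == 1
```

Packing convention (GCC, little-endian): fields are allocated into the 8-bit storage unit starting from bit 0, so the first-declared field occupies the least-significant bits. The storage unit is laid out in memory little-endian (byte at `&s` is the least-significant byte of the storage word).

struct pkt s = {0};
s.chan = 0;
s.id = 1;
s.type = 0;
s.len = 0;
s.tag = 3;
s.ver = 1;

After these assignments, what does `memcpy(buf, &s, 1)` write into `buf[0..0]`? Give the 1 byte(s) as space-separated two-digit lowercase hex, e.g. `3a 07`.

chan:1 = 0 → 0x0 << 0 → word 0x00
id:1 = 1 → 0x1 << 1 → word 0x02
type:1 = 0 → 0x0 << 2 → word 0x02
len:1 = 0 → 0x0 << 3 → word 0x02
tag:2 = 3 → 0x3 << 4 → word 0x32
ver:2 = 1 → 0x1 << 6 → word 0x72
word = 0x72 → little-endian bytes:
  [0]=0x72

72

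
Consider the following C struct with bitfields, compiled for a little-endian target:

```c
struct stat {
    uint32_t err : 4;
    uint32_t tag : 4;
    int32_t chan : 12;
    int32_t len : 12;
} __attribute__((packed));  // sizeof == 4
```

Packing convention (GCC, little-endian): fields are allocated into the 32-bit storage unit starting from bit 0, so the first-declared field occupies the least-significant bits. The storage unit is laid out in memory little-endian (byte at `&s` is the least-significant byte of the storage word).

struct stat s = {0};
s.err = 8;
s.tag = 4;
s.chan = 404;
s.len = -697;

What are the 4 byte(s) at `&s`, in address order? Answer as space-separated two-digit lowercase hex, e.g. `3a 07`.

48 94 71 d4

err:4 = 8 → 0x8 << 0 → word 0x00000008
tag:4 = 4 → 0x4 << 4 → word 0x00000048
chan:12 = 404 → 0x194 << 8 → word 0x00019448
len:12 = -697 → 0xd47 << 20 → word 0xd4719448
word = 0xd4719448 → little-endian bytes:
  [0]=0x48  [1]=0x94  [2]=0x71  [3]=0xd4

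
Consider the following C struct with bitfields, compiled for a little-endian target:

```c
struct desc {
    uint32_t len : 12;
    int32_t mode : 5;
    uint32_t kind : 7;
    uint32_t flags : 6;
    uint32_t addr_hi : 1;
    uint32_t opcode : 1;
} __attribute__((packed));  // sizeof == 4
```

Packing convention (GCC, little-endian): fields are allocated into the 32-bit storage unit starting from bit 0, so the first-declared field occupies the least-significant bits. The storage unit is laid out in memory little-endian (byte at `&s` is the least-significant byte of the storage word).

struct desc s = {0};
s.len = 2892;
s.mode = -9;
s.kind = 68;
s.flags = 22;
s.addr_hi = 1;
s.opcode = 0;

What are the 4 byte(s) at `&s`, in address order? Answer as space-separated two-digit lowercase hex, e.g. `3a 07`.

len:12 = 2892 → 0xb4c << 0 → word 0x00000b4c
mode:5 = -9 → 0x17 << 12 → word 0x00017b4c
kind:7 = 68 → 0x44 << 17 → word 0x00897b4c
flags:6 = 22 → 0x16 << 24 → word 0x16897b4c
addr_hi:1 = 1 → 0x1 << 30 → word 0x56897b4c
opcode:1 = 0 → 0x0 << 31 → word 0x56897b4c
word = 0x56897b4c → little-endian bytes:
  [0]=0x4c  [1]=0x7b  [2]=0x89  [3]=0x56

4c 7b 89 56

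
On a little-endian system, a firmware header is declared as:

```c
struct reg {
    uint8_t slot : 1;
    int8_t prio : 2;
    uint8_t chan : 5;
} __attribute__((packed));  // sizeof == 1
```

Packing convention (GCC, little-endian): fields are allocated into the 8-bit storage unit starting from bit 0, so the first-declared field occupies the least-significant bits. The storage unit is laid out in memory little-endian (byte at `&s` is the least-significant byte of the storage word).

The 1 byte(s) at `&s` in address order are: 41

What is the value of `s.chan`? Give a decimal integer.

[0]=0x41 (little-endian) → word 0x41
slot [0+:1] = (word>>0) & 0x1 = 1
prio [1+:2] = (word>>1) & 0x3 = 0
chan [3+:5] = (word>>3) & 0x1f = 8  ←

8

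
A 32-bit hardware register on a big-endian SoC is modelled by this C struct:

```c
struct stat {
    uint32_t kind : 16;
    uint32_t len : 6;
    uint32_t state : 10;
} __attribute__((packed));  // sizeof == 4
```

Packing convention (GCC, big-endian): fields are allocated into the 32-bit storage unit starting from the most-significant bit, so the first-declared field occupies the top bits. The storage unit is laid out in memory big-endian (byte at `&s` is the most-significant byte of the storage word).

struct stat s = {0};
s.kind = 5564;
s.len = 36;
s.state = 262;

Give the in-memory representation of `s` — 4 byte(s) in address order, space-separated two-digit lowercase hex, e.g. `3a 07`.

kind:16 = 5564 → 0x15bc << 16 → word 0x15bc0000
len:6 = 36 → 0x24 << 10 → word 0x15bc9000
state:10 = 262 → 0x106 << 0 → word 0x15bc9106
word = 0x15bc9106 → big-endian bytes:
  [0]=0x15  [1]=0xbc  [2]=0x91  [3]=0x06

15 bc 91 06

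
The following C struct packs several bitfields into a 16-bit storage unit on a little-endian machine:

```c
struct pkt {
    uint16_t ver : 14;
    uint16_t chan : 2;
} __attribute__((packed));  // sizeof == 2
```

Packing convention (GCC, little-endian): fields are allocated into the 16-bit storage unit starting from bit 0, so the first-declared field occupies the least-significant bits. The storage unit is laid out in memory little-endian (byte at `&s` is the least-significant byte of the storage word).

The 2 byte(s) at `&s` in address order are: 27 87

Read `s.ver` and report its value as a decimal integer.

1831

[0]=0x27 [1]=0x87 (little-endian) → word 0x8727
ver:14 @ bit 0 → (0x8727>>0)&0x3fff = 0x727  ←
chan:2 @ bit 14 → (0x8727>>14)&0x3 = 0x2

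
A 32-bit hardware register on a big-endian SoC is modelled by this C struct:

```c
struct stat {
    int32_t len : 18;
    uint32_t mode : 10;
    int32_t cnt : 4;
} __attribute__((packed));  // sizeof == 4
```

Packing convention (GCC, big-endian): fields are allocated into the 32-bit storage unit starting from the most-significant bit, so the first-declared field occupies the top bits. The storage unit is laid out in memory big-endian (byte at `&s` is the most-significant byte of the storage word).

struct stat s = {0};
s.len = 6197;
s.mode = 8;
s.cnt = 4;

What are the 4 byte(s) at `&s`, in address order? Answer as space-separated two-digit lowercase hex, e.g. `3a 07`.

len:18 = 6197 → 0x1835 << 14 → word 0x060d4000
mode:10 = 8 → 0x8 << 4 → word 0x060d4080
cnt:4 = 4 → 0x4 << 0 → word 0x060d4084
word = 0x060d4084 → big-endian bytes:
  [0]=0x06  [1]=0x0d  [2]=0x40  [3]=0x84

06 0d 40 84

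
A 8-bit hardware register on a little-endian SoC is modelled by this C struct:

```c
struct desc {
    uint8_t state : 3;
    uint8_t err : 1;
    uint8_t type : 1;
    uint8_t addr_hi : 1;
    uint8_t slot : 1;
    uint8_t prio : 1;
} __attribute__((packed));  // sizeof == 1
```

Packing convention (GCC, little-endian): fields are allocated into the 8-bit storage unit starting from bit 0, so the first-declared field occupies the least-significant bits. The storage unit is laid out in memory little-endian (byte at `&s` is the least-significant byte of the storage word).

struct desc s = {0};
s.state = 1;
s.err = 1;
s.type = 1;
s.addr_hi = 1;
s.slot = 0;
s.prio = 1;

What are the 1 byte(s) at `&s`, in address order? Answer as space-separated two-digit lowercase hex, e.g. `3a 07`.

b9

state:3 = 1 → 0x1 << 0 → word 0x01
err:1 = 1 → 0x1 << 3 → word 0x09
type:1 = 1 → 0x1 << 4 → word 0x19
addr_hi:1 = 1 → 0x1 << 5 → word 0x39
slot:1 = 0 → 0x0 << 6 → word 0x39
prio:1 = 1 → 0x1 << 7 → word 0xb9
word = 0xb9 → little-endian bytes:
  [0]=0xb9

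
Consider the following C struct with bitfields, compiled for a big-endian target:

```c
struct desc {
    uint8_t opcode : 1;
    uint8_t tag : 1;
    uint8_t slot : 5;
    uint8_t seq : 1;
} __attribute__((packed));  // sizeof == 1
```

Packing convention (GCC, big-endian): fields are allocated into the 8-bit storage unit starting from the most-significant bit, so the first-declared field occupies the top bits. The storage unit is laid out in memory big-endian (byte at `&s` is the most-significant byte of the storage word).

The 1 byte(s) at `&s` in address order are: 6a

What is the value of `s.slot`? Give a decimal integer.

21

[0]=0x6a (big-endian) → word 0x6a
opcode:1 @ bit 7 → (0x6a>>7)&0x1 = 0x0
tag:1 @ bit 6 → (0x6a>>6)&0x1 = 0x1
slot:5 @ bit 1 → (0x6a>>1)&0x1f = 0x15  ←
seq:1 @ bit 0 → (0x6a>>0)&0x1 = 0x0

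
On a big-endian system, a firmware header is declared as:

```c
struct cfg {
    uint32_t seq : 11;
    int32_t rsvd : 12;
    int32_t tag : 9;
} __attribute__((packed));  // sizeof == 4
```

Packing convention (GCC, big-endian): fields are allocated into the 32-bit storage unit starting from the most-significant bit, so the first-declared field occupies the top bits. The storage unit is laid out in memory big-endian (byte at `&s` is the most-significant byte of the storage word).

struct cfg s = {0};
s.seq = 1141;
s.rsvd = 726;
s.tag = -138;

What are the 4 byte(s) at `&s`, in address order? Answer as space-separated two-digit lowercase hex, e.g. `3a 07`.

[21+:11] seq=1141 & 0x7ff = 0x475; word=0x8ea00000
[9+:12] rsvd=726 & 0xfff = 0x2d6; word=0x8ea5ac00
[0+:9] tag=-138 & 0x1ff = 0x176; word=0x8ea5ad76
word = 0x8ea5ad76 → big-endian bytes:
  [0]=0x8e  [1]=0xa5  [2]=0xad  [3]=0x76

8e a5 ad 76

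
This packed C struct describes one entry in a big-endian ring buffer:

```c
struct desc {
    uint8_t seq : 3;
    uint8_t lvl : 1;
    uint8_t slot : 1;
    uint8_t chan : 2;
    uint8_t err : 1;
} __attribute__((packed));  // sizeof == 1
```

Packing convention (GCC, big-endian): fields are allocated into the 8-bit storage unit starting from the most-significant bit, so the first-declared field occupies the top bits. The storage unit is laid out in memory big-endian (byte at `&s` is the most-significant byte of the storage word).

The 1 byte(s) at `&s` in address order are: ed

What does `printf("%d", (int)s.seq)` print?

[0]=0xed (big-endian) → word 0xed
seq [5+:3] = (word>>5) & 0x7 = 7  ←
lvl [4+:1] = (word>>4) & 0x1 = 0
slot [3+:1] = (word>>3) & 0x1 = 1
chan [1+:2] = (word>>1) & 0x3 = 2
err [0+:1] = (word>>0) & 0x1 = 1

7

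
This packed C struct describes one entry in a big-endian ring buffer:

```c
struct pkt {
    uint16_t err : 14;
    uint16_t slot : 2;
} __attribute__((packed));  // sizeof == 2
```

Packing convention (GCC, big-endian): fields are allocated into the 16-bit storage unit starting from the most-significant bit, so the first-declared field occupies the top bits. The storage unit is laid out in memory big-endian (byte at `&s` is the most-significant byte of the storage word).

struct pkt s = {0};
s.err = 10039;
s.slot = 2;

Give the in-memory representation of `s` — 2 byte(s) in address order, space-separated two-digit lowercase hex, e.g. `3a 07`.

9c de

[2+:14] err=10039 & 0x3fff = 0x2737; word=0x9cdc
[0+:2] slot=2 & 0x3 = 0x2; word=0x9cde
word = 0x9cde → big-endian bytes:
  [0]=0x9c  [1]=0xde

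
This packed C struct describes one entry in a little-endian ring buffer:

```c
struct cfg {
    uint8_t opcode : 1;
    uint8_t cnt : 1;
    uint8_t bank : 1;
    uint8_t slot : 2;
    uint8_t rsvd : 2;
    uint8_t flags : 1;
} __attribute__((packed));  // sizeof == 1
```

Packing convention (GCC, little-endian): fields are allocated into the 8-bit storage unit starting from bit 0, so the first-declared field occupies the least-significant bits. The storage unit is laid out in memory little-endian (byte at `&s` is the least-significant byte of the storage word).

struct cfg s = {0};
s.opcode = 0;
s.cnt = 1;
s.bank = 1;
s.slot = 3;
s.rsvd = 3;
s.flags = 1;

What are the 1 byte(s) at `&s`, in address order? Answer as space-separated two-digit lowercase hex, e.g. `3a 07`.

fe

opcode (1b) val=0 bits=0x0 at bit 0: 0x00
cnt (1b) val=1 bits=0x1 at bit 1: 0x02
bank (1b) val=1 bits=0x1 at bit 2: 0x06
slot (2b) val=3 bits=0x3 at bit 3: 0x1e
rsvd (2b) val=3 bits=0x3 at bit 5: 0x7e
flags (1b) val=1 bits=0x1 at bit 7: 0xfe
word = 0xfe → little-endian bytes:
  [0]=0xfe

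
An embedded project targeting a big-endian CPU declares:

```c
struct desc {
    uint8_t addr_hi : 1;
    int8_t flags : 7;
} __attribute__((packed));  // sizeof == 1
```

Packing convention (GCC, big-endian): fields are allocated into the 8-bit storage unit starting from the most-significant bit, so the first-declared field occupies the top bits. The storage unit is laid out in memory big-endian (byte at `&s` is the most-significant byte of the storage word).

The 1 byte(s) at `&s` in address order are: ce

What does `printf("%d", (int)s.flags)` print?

-50

[0]=0xce (big-endian) → word 0xce
addr_hi:1 @ bit 7 → (0xce>>7)&0x1 = 0x1
flags:7 @ bit 0 → (0xce>>0)&0x7f = 0x4e  ←
flags signed 7b, MSB=1: 78 - 128 = -50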